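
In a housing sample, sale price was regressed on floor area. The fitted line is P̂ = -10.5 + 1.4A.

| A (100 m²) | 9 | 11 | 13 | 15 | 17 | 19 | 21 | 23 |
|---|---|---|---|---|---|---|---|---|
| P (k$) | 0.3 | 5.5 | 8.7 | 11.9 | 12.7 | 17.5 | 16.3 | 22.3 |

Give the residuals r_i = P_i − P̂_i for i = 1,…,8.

A=9: P̂ = -10.5 + 1.4·9 = 2.1; r = 0.3 − 2.1 = -1.8
A=11: P̂ = -10.5 + 1.4·11 = 4.9; r = 5.5 − 4.9 = 0.6
A=13: P̂ = -10.5 + 1.4·13 = 7.7; r = 8.7 − 7.7 = 1
A=15: P̂ = -10.5 + 1.4·15 = 10.5; r = 11.9 − 10.5 = 1.4
A=17: P̂ = -10.5 + 1.4·17 = 13.3; r = 12.7 − 13.3 = -0.6
A=19: P̂ = -10.5 + 1.4·19 = 16.1; r = 17.5 − 16.1 = 1.4
A=21: P̂ = -10.5 + 1.4·21 = 18.9; r = 16.3 − 18.9 = -2.6
A=23: P̂ = -10.5 + 1.4·23 = 21.7; r = 22.3 − 21.7 = 0.6

-1.8, 0.6, 1, 1.4, -0.6, 1.4, -2.6, 0.6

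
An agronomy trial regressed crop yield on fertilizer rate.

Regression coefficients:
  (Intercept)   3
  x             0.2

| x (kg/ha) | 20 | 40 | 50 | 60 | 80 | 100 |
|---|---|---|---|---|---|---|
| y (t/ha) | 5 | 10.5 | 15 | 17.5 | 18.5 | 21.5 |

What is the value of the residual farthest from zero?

x=20: ŷ = 3 + 0.2·20 = 7; r = 5 − 7 = -2
x=40: ŷ = 3 + 0.2·40 = 11; r = 10.5 − 11 = -0.5
x=50: ŷ = 3 + 0.2·50 = 13; r = 15 − 13 = 2
x=60: ŷ = 3 + 0.2·60 = 15; r = 17.5 − 15 = 2.5
x=80: ŷ = 3 + 0.2·80 = 19; r = 18.5 − 19 = -0.5
x=100: ŷ = 3 + 0.2·100 = 23; r = 21.5 − 23 = -1.5
Largest |r| is 2.5 at x = 60, residual 2.5.

r = 2.5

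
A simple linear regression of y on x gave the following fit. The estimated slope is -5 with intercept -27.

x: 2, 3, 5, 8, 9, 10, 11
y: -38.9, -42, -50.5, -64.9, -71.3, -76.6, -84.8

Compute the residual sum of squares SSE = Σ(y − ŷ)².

SSE = 18.76

x=2: ŷ = -27 − 5·2 = -37; r = -38.9 − (-37) = -1.9
x=3: ŷ = -27 − 5·3 = -42; r = -42 − (-42) = 0
x=5: ŷ = -27 − 5·5 = -52; r = -50.5 − (-52) = 1.5
x=8: ŷ = -27 − 5·8 = -67; r = -64.9 − (-67) = 2.1
x=9: ŷ = -27 − 5·9 = -72; r = -71.3 − (-72) = 0.7
x=10: ŷ = -27 − 5·10 = -77; r = -76.6 − (-77) = 0.4
x=11: ŷ = -27 − 5·11 = -82; r = -84.8 − (-82) = -2.8
SSE = 3.61 + 0 + 2.25 + 4.41 + 0.49 + 0.16 + 7.84 = 18.76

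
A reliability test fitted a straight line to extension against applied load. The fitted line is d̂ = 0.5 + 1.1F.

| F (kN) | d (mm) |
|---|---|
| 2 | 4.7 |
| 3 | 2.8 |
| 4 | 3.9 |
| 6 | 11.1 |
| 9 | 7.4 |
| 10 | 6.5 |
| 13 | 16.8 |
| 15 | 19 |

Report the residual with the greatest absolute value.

F=2: d̂ = 0.5 + 1.1·2 = 2.7; e = 4.7 − 2.7 = 2
F=3: d̂ = 0.5 + 1.1·3 = 3.8; e = 2.8 − 3.8 = -1
F=4: d̂ = 0.5 + 1.1·4 = 4.9; e = 3.9 − 4.9 = -1
F=6: d̂ = 0.5 + 1.1·6 = 7.1; e = 11.1 − 7.1 = 4
F=9: d̂ = 0.5 + 1.1·9 = 10.4; e = 7.4 − 10.4 = -3
F=10: d̂ = 0.5 + 1.1·10 = 11.5; e = 6.5 − 11.5 = -5
F=13: d̂ = 0.5 + 1.1·13 = 14.8; e = 16.8 − 14.8 = 2
F=15: d̂ = 0.5 + 1.1·15 = 17; e = 19 − 17 = 2
Largest |e| is 5 at F = 10, residual -5.

e = -5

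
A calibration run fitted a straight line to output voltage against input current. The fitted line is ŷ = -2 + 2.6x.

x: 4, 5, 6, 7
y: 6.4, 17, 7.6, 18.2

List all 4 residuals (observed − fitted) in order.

x=4: ŷ = -2 + 2.6·4 = 8.4; e = 6.4 − 8.4 = -2
x=5: ŷ = -2 + 2.6·5 = 11; e = 17 − 11 = 6
x=6: ŷ = -2 + 2.6·6 = 13.6; e = 7.6 − 13.6 = -6
x=7: ŷ = -2 + 2.6·7 = 16.2; e = 18.2 − 16.2 = 2

-2, 6, -6, 2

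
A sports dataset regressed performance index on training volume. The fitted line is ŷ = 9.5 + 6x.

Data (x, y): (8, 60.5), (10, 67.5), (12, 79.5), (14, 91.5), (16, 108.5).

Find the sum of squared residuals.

SSE = 30

x=8: ŷ = 9.5 + 6·8 = 57.5; r = 60.5 − 57.5 = 3
x=10: ŷ = 9.5 + 6·10 = 69.5; r = 67.5 − 69.5 = -2
x=12: ŷ = 9.5 + 6·12 = 81.5; r = 79.5 − 81.5 = -2
x=14: ŷ = 9.5 + 6·14 = 93.5; r = 91.5 − 93.5 = -2
x=16: ŷ = 9.5 + 6·16 = 105.5; r = 108.5 − 105.5 = 3
SSE = 9 + 4 + 4 + 4 + 9 = 30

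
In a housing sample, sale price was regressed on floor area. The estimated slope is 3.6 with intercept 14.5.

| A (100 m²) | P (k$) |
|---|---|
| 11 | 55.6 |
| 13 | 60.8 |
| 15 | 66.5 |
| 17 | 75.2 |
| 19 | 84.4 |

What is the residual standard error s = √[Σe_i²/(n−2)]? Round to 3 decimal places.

A=11: ŷ = 14.5 + 3.6·11 = 54.1; e = 55.6 − 54.1 = 1.5
A=13: ŷ = 14.5 + 3.6·13 = 61.3; e = 60.8 − 61.3 = -0.5
A=15: ŷ = 14.5 + 3.6·15 = 68.5; e = 66.5 − 68.5 = -2
A=17: ŷ = 14.5 + 3.6·17 = 75.7; e = 75.2 − 75.7 = -0.5
A=19: ŷ = 14.5 + 3.6·19 = 82.9; e = 84.4 − 82.9 = 1.5
SSE = 2.25 + 0.25 + 4 + 0.25 + 2.25 = 9
s = √(9/3) = √3 ≈ 1.732

s = 1.732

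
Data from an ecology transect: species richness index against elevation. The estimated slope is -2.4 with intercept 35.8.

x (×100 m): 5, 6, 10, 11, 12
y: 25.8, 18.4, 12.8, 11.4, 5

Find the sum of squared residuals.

SSE = 22

x=5: ŷ = 35.8 − 2.4·5 = 23.8; r = 25.8 − 23.8 = 2
x=6: ŷ = 35.8 − 2.4·6 = 21.4; r = 18.4 − 21.4 = -3
x=10: ŷ = 35.8 − 2.4·10 = 11.8; r = 12.8 − 11.8 = 1
x=11: ŷ = 35.8 − 2.4·11 = 9.4; r = 11.4 − 9.4 = 2
x=12: ŷ = 35.8 − 2.4·12 = 7; r = 5 − 7 = -2
SSE = 4 + 9 + 1 + 4 + 4 = 22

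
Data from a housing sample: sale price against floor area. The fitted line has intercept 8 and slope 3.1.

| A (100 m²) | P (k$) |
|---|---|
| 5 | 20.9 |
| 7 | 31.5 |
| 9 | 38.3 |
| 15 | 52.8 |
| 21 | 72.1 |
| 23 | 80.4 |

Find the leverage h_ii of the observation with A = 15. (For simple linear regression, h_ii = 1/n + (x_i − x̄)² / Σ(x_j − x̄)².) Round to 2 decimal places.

h = 0.18

Ā = (5 + 7 + 9 + 15 + 21 + 23)/6 = 13.3333
Σ(A − Ā)² = 69.4444 + 40.1111 + 18.7778 + 2.77778 + 58.7778 + 93.4444 = 283.333
h = 1/6 + (1.66667)²/283.333 = 0.166667 + 0.00980392 = 0.18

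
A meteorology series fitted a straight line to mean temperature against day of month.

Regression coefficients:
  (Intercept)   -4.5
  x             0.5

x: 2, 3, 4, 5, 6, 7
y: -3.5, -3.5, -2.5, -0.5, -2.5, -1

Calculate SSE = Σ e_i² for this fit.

x=2: ŷ = -4.5 + 0.5·2 = -3.5; e = -3.5 − (-3.5) = 0
x=3: ŷ = -4.5 + 0.5·3 = -3; e = -3.5 − (-3) = -0.5
x=4: ŷ = -4.5 + 0.5·4 = -2.5; e = -2.5 − (-2.5) = 0
x=5: ŷ = -4.5 + 0.5·5 = -2; e = -0.5 − (-2) = 1.5
x=6: ŷ = -4.5 + 0.5·6 = -1.5; e = -2.5 − (-1.5) = -1
x=7: ŷ = -4.5 + 0.5·7 = -1; e = -1 − (-1) = 0
SSE = 0 + 0.25 + 0 + 2.25 + 1 + 0 = 3.5

SSE = 3.5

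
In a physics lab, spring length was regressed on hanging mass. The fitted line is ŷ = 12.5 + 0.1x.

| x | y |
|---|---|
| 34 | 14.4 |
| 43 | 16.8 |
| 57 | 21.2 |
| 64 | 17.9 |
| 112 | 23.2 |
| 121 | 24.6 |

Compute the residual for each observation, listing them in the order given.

x=34: ŷ = 12.5 + 0.1·34 = 15.9; r = 14.4 − 15.9 = -1.5
x=43: ŷ = 12.5 + 0.1·43 = 16.8; r = 16.8 − 16.8 = 0
x=57: ŷ = 12.5 + 0.1·57 = 18.2; r = 21.2 − 18.2 = 3
x=64: ŷ = 12.5 + 0.1·64 = 18.9; r = 17.9 − 18.9 = -1
x=112: ŷ = 12.5 + 0.1·112 = 23.7; r = 23.2 − 23.7 = -0.5
x=121: ŷ = 12.5 + 0.1·121 = 24.6; r = 24.6 − 24.6 = 0

-1.5, 0, 3, -1, -0.5, 0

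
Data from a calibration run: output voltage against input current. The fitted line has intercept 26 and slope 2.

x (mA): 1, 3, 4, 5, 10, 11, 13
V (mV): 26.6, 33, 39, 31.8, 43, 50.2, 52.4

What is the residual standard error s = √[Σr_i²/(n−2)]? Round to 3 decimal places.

x=1: ŷ = 26 + 2·1 = 28; r = 26.6 − 28 = -1.4
x=3: ŷ = 26 + 2·3 = 32; r = 33 − 32 = 1
x=4: ŷ = 26 + 2·4 = 34; r = 39 − 34 = 5
x=5: ŷ = 26 + 2·5 = 36; r = 31.8 − 36 = -4.2
x=10: ŷ = 26 + 2·10 = 46; r = 43 − 46 = -3
x=11: ŷ = 26 + 2·11 = 48; r = 50.2 − 48 = 2.2
x=13: ŷ = 26 + 2·13 = 52; r = 52.4 − 52 = 0.4
SSE = 1.96 + 1 + 25 + 17.64 + 9 + 4.84 + 0.16 = 59.6
s = √(59.6/5) = √11.92 ≈ 3.453

s = 3.453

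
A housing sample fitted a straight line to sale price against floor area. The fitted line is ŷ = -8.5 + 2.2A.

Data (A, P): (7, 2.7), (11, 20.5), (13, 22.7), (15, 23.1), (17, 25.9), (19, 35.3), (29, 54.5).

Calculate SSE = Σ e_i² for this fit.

SSE = 63.04

A=7: ŷ = -8.5 + 2.2·7 = 6.9; e = 2.7 − 6.9 = -4.2
A=11: ŷ = -8.5 + 2.2·11 = 15.7; e = 20.5 − 15.7 = 4.8
A=13: ŷ = -8.5 + 2.2·13 = 20.1; e = 22.7 − 20.1 = 2.6
A=15: ŷ = -8.5 + 2.2·15 = 24.5; e = 23.1 − 24.5 = -1.4
A=17: ŷ = -8.5 + 2.2·17 = 28.9; e = 25.9 − 28.9 = -3
A=19: ŷ = -8.5 + 2.2·19 = 33.3; e = 35.3 − 33.3 = 2
A=29: ŷ = -8.5 + 2.2·29 = 55.3; e = 54.5 − 55.3 = -0.8
SSE = 17.64 + 23.04 + 6.76 + 1.96 + 9 + 4 + 0.64 = 63.04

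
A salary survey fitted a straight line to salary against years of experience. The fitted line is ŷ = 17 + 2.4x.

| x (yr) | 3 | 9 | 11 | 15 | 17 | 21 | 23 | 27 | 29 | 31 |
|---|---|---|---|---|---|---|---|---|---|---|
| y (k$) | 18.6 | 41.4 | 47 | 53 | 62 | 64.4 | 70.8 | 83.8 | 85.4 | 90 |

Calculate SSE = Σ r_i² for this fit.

x=3: ŷ = 17 + 2.4·3 = 24.2; r = 18.6 − 24.2 = -5.6
x=9: ŷ = 17 + 2.4·9 = 38.6; r = 41.4 − 38.6 = 2.8
x=11: ŷ = 17 + 2.4·11 = 43.4; r = 47 − 43.4 = 3.6
x=15: ŷ = 17 + 2.4·15 = 53; r = 53 − 53 = 0
x=17: ŷ = 17 + 2.4·17 = 57.8; r = 62 − 57.8 = 4.2
x=21: ŷ = 17 + 2.4·21 = 67.4; r = 64.4 − 67.4 = -3
x=23: ŷ = 17 + 2.4·23 = 72.2; r = 70.8 − 72.2 = -1.4
x=27: ŷ = 17 + 2.4·27 = 81.8; r = 83.8 − 81.8 = 2
x=29: ŷ = 17 + 2.4·29 = 86.6; r = 85.4 − 86.6 = -1.2
x=31: ŷ = 17 + 2.4·31 = 91.4; r = 90 − 91.4 = -1.4
SSE = 31.36 + 7.84 + 12.96 + 0 + 17.64 + 9 + 1.96 + 4 + 1.44 + 1.96 = 88.16

SSE = 88.16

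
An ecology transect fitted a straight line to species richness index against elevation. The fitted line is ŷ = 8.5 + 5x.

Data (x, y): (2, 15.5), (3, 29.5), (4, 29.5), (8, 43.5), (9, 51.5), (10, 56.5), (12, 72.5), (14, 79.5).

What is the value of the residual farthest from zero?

x=2: ŷ = 8.5 + 5·2 = 18.5; e = 15.5 − 18.5 = -3
x=3: ŷ = 8.5 + 5·3 = 23.5; e = 29.5 − 23.5 = 6
x=4: ŷ = 8.5 + 5·4 = 28.5; e = 29.5 − 28.5 = 1
x=8: ŷ = 8.5 + 5·8 = 48.5; e = 43.5 − 48.5 = -5
x=9: ŷ = 8.5 + 5·9 = 53.5; e = 51.5 − 53.5 = -2
x=10: ŷ = 8.5 + 5·10 = 58.5; e = 56.5 − 58.5 = -2
x=12: ŷ = 8.5 + 5·12 = 68.5; e = 72.5 − 68.5 = 4
x=14: ŷ = 8.5 + 5·14 = 78.5; e = 79.5 − 78.5 = 1
Largest |e| is 6 at x = 3, residual 6.

e = 6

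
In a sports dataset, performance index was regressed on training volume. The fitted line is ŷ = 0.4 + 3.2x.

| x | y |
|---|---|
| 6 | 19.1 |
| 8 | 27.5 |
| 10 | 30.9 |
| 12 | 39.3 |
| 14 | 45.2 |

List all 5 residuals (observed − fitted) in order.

-0.5, 1.5, -1.5, 0.5, 0

x=6: ŷ = 0.4 + 3.2·6 = 19.6; r = 19.1 − 19.6 = -0.5
x=8: ŷ = 0.4 + 3.2·8 = 26; r = 27.5 − 26 = 1.5
x=10: ŷ = 0.4 + 3.2·10 = 32.4; r = 30.9 − 32.4 = -1.5
x=12: ŷ = 0.4 + 3.2·12 = 38.8; r = 39.3 − 38.8 = 0.5
x=14: ŷ = 0.4 + 3.2·14 = 45.2; r = 45.2 − 45.2 = 0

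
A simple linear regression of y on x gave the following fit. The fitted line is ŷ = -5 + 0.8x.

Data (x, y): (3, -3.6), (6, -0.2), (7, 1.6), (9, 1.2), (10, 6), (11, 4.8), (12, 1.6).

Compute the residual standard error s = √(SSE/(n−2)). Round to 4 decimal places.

x=3: ŷ = -5 + 0.8·3 = -2.6; r = -3.6 − (-2.6) = -1
x=6: ŷ = -5 + 0.8·6 = -0.2; r = -0.2 − (-0.2) = 0
x=7: ŷ = -5 + 0.8·7 = 0.6; r = 1.6 − 0.6 = 1
x=9: ŷ = -5 + 0.8·9 = 2.2; r = 1.2 − 2.2 = -1
x=10: ŷ = -5 + 0.8·10 = 3; r = 6 − 3 = 3
x=11: ŷ = -5 + 0.8·11 = 3.8; r = 4.8 − 3.8 = 1
x=12: ŷ = -5 + 0.8·12 = 4.6; r = 1.6 − 4.6 = -3
SSE = 1 + 0 + 1 + 1 + 9 + 1 + 9 = 22
s = √(22/5) = √4.4 ≈ 2.0976

s = 2.0976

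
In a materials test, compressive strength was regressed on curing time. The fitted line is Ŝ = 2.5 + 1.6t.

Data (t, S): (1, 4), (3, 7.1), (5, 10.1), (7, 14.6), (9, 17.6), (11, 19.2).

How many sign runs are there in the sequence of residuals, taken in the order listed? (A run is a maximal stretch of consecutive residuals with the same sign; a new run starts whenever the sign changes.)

3 runs

t=1: Ŝ = 2.5 + 1.6·1 = 4.1; r = 4 − 4.1 = -0.1
t=3: Ŝ = 2.5 + 1.6·3 = 7.3; r = 7.1 − 7.3 = -0.2
t=5: Ŝ = 2.5 + 1.6·5 = 10.5; r = 10.1 − 10.5 = -0.4
t=7: Ŝ = 2.5 + 1.6·7 = 13.7; r = 14.6 − 13.7 = 0.9
t=9: Ŝ = 2.5 + 1.6·9 = 16.9; r = 17.6 − 16.9 = 0.7
t=11: Ŝ = 2.5 + 1.6·11 = 20.1; r = 19.2 − 20.1 = -0.9
Signs: − − − + + −
Runs: −×3, +×2, −×1 → 3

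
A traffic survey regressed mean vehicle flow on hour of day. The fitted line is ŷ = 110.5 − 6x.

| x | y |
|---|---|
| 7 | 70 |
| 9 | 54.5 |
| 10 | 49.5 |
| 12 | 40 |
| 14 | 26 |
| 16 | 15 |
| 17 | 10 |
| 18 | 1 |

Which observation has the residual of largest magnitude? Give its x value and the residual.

x=7: ŷ = 110.5 − 6·7 = 68.5; r = 70 − 68.5 = 1.5
x=9: ŷ = 110.5 − 6·9 = 56.5; r = 54.5 − 56.5 = -2
x=10: ŷ = 110.5 − 6·10 = 50.5; r = 49.5 − 50.5 = -1
x=12: ŷ = 110.5 − 6·12 = 38.5; r = 40 − 38.5 = 1.5
x=14: ŷ = 110.5 − 6·14 = 26.5; r = 26 − 26.5 = -0.5
x=16: ŷ = 110.5 − 6·16 = 14.5; r = 15 − 14.5 = 0.5
x=17: ŷ = 110.5 − 6·17 = 8.5; r = 10 − 8.5 = 1.5
x=18: ŷ = 110.5 − 6·18 = 2.5; r = 1 − 2.5 = -1.5
Largest |r| is 2 at x = 9, residual -2.

x = 9, r = -2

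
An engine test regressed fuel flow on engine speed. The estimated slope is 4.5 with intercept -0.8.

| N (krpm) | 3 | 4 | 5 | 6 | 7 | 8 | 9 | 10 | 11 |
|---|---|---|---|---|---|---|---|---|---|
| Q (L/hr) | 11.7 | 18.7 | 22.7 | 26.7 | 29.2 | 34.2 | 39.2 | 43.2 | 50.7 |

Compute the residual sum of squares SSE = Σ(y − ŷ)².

SSE = 13

N=3: Q̂ = -0.8 + 4.5·3 = 12.7; e = 11.7 − 12.7 = -1
N=4: Q̂ = -0.8 + 4.5·4 = 17.2; e = 18.7 − 17.2 = 1.5
N=5: Q̂ = -0.8 + 4.5·5 = 21.7; e = 22.7 − 21.7 = 1
N=6: Q̂ = -0.8 + 4.5·6 = 26.2; e = 26.7 − 26.2 = 0.5
N=7: Q̂ = -0.8 + 4.5·7 = 30.7; e = 29.2 − 30.7 = -1.5
N=8: Q̂ = -0.8 + 4.5·8 = 35.2; e = 34.2 − 35.2 = -1
N=9: Q̂ = -0.8 + 4.5·9 = 39.7; e = 39.2 − 39.7 = -0.5
N=10: Q̂ = -0.8 + 4.5·10 = 44.2; e = 43.2 − 44.2 = -1
N=11: Q̂ = -0.8 + 4.5·11 = 48.7; e = 50.7 − 48.7 = 2
SSE = 1 + 2.25 + 1 + 0.25 + 2.25 + 1 + 0.25 + 1 + 4 = 13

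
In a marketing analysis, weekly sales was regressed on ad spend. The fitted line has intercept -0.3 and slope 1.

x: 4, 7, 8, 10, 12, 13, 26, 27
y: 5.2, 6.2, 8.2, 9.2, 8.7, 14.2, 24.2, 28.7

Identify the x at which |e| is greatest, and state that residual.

x=4: ŷ = -0.3 + 4 = 3.7; e = 5.2 − 3.7 = 1.5
x=7: ŷ = -0.3 + 7 = 6.7; e = 6.2 − 6.7 = -0.5
x=8: ŷ = -0.3 + 8 = 7.7; e = 8.2 − 7.7 = 0.5
x=10: ŷ = -0.3 + 10 = 9.7; e = 9.2 − 9.7 = -0.5
x=12: ŷ = -0.3 + 12 = 11.7; e = 8.7 − 11.7 = -3
x=13: ŷ = -0.3 + 13 = 12.7; e = 14.2 − 12.7 = 1.5
x=26: ŷ = -0.3 + 26 = 25.7; e = 24.2 − 25.7 = -1.5
x=27: ŷ = -0.3 + 27 = 26.7; e = 28.7 − 26.7 = 2
Largest |e| is 3 at x = 12, residual -3.

x = 12, e = -3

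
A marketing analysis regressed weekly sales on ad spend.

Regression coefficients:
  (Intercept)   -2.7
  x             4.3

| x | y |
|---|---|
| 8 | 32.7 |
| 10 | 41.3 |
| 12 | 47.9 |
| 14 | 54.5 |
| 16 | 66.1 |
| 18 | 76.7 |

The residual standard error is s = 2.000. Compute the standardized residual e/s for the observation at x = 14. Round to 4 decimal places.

ŷ = -2.7 + 4.3·14 = 57.5
e = 54.5 − 57.5 = -3
e/s = -3 / 2.000 = -1.5000

-1.5000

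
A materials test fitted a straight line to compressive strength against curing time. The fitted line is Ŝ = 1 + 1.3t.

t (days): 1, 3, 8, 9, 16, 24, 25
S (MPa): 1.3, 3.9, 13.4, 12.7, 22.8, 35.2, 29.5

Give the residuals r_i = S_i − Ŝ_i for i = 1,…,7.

-1, -1, 2, 0, 1, 3, -4

t=1: Ŝ = 1 + 1.3·1 = 2.3; r = 1.3 − 2.3 = -1
t=3: Ŝ = 1 + 1.3·3 = 4.9; r = 3.9 − 4.9 = -1
t=8: Ŝ = 1 + 1.3·8 = 11.4; r = 13.4 − 11.4 = 2
t=9: Ŝ = 1 + 1.3·9 = 12.7; r = 12.7 − 12.7 = 0
t=16: Ŝ = 1 + 1.3·16 = 21.8; r = 22.8 − 21.8 = 1
t=24: Ŝ = 1 + 1.3·24 = 32.2; r = 35.2 − 32.2 = 3
t=25: Ŝ = 1 + 1.3·25 = 33.5; r = 29.5 − 33.5 = -4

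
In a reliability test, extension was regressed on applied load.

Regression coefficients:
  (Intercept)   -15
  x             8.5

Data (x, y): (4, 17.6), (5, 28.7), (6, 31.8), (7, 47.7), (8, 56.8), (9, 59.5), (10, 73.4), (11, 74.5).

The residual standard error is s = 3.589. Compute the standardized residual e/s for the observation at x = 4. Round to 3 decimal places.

-0.390

ŷ = -15 + 8.5·4 = 19
e = 17.6 − 19 = -1.4
e/s = -1.4 / 3.589 = -0.390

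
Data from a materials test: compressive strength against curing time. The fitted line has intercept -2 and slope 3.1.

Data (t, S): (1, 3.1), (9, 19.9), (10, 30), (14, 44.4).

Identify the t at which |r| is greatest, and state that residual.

t = 9, r = -6

t=1: ŷ = -2 + 3.1·1 = 1.1; r = 3.1 − 1.1 = 2
t=9: ŷ = -2 + 3.1·9 = 25.9; r = 19.9 − 25.9 = -6
t=10: ŷ = -2 + 3.1·10 = 29; r = 30 − 29 = 1
t=14: ŷ = -2 + 3.1·14 = 41.4; r = 44.4 − 41.4 = 3
Largest |r| is 6 at t = 9, residual -6.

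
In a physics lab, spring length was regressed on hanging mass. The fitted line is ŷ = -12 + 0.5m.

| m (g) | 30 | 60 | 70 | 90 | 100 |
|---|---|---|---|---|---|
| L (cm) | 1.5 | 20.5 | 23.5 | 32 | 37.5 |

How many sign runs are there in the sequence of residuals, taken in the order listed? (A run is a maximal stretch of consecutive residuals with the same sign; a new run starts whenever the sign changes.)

3 runs

m=30: ŷ = -12 + 0.5·30 = 3; e = 1.5 − 3 = -1.5
m=60: ŷ = -12 + 0.5·60 = 18; e = 20.5 − 18 = 2.5
m=70: ŷ = -12 + 0.5·70 = 23; e = 23.5 − 23 = 0.5
m=90: ŷ = -12 + 0.5·90 = 33; e = 32 − 33 = -1
m=100: ŷ = -12 + 0.5·100 = 38; e = 37.5 − 38 = -0.5
Signs: − + + − −
Runs: −×1, +×2, −×2 → 3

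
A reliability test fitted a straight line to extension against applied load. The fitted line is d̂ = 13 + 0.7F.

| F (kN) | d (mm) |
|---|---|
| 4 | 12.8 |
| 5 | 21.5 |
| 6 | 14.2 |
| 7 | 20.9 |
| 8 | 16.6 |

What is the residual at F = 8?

e = -2

d̂ = 13 + 0.7·8 = 18.6
e = 16.6 − 18.6 = -2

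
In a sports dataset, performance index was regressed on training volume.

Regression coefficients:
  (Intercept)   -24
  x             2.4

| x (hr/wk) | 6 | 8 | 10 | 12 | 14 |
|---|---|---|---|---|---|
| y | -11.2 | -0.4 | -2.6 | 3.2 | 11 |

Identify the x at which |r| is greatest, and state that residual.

x=6: ŷ = -24 + 2.4·6 = -9.6; r = -11.2 − (-9.6) = -1.6
x=8: ŷ = -24 + 2.4·8 = -4.8; r = -0.4 − (-4.8) = 4.4
x=10: ŷ = -24 + 2.4·10 = 0; r = -2.6 − 0 = -2.6
x=12: ŷ = -24 + 2.4·12 = 4.8; r = 3.2 − 4.8 = -1.6
x=14: ŷ = -24 + 2.4·14 = 9.6; r = 11 − 9.6 = 1.4
Largest |r| is 4.4 at x = 8, residual 4.4.

x = 8, r = 4.4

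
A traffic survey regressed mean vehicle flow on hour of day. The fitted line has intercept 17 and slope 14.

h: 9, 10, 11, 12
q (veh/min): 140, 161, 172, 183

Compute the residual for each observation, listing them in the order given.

h=9: ŷ = 17 + 14·9 = 143; e = 140 − 143 = -3
h=10: ŷ = 17 + 14·10 = 157; e = 161 − 157 = 4
h=11: ŷ = 17 + 14·11 = 171; e = 172 − 171 = 1
h=12: ŷ = 17 + 14·12 = 185; e = 183 − 185 = -2

-3, 4, 1, -2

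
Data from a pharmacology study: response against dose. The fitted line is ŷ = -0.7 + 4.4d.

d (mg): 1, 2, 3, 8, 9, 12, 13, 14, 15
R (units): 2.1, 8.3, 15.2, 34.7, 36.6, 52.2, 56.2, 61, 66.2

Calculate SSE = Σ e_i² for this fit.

SSE = 16.14

d=1: ŷ = -0.7 + 4.4·1 = 3.7; e = 2.1 − 3.7 = -1.6
d=2: ŷ = -0.7 + 4.4·2 = 8.1; e = 8.3 − 8.1 = 0.2
d=3: ŷ = -0.7 + 4.4·3 = 12.5; e = 15.2 − 12.5 = 2.7
d=8: ŷ = -0.7 + 4.4·8 = 34.5; e = 34.7 − 34.5 = 0.2
d=9: ŷ = -0.7 + 4.4·9 = 38.9; e = 36.6 − 38.9 = -2.3
d=12: ŷ = -0.7 + 4.4·12 = 52.1; e = 52.2 − 52.1 = 0.1
d=13: ŷ = -0.7 + 4.4·13 = 56.5; e = 56.2 − 56.5 = -0.3
d=14: ŷ = -0.7 + 4.4·14 = 60.9; e = 61 − 60.9 = 0.1
d=15: ŷ = -0.7 + 4.4·15 = 65.3; e = 66.2 − 65.3 = 0.9
SSE = 2.56 + 0.04 + 7.29 + 0.04 + 5.29 + 0.01 + 0.09 + 0.01 + 0.81 = 16.14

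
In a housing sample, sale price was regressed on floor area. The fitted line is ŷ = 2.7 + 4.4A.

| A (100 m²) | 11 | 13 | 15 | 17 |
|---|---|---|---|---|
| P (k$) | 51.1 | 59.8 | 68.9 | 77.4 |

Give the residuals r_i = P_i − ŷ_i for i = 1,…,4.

A=11: ŷ = 2.7 + 4.4·11 = 51.1; r = 51.1 − 51.1 = 0
A=13: ŷ = 2.7 + 4.4·13 = 59.9; r = 59.8 − 59.9 = -0.1
A=15: ŷ = 2.7 + 4.4·15 = 68.7; r = 68.9 − 68.7 = 0.2
A=17: ŷ = 2.7 + 4.4·17 = 77.5; r = 77.4 − 77.5 = -0.1

0, -0.1, 0.2, -0.1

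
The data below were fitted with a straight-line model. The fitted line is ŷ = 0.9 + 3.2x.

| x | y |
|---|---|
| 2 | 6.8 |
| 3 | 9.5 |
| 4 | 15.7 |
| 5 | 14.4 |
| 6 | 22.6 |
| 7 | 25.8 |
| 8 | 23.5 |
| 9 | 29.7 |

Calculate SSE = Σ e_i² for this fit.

x=2: ŷ = 0.9 + 3.2·2 = 7.3; e = 6.8 − 7.3 = -0.5
x=3: ŷ = 0.9 + 3.2·3 = 10.5; e = 9.5 − 10.5 = -1
x=4: ŷ = 0.9 + 3.2·4 = 13.7; e = 15.7 − 13.7 = 2
x=5: ŷ = 0.9 + 3.2·5 = 16.9; e = 14.4 − 16.9 = -2.5
x=6: ŷ = 0.9 + 3.2·6 = 20.1; e = 22.6 − 20.1 = 2.5
x=7: ŷ = 0.9 + 3.2·7 = 23.3; e = 25.8 − 23.3 = 2.5
x=8: ŷ = 0.9 + 3.2·8 = 26.5; e = 23.5 − 26.5 = -3
x=9: ŷ = 0.9 + 3.2·9 = 29.7; e = 29.7 − 29.7 = 0
SSE = 0.25 + 1 + 4 + 6.25 + 6.25 + 6.25 + 9 + 0 = 33

SSE = 33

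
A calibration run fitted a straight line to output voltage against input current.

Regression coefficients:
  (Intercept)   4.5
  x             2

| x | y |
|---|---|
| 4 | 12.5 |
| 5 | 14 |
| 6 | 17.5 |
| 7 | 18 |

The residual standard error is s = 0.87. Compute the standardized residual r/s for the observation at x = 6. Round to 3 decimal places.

ŷ = 4.5 + 2·6 = 16.5
r = 17.5 − 16.5 = 1
r/s = 1 / 0.87 = 1.149

1.149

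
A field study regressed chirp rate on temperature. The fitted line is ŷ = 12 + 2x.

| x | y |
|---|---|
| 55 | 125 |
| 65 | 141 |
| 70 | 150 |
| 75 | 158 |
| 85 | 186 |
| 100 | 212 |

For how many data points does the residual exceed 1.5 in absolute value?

4

x=55: ŷ = 12 + 2·55 = 122; e = 125 − 122 = 3
x=65: ŷ = 12 + 2·65 = 142; e = 141 − 142 = -1
x=70: ŷ = 12 + 2·70 = 152; e = 150 − 152 = -2
x=75: ŷ = 12 + 2·75 = 162; e = 158 − 162 = -4
x=85: ŷ = 12 + 2·85 = 182; e = 186 − 182 = 4
x=100: ŷ = 12 + 2·100 = 212; e = 212 − 212 = 0
|e| > 1.5: x=55 (|e|=3), x=70 (|e|=2), x=75 (|e|=4), x=85 (|e|=4) → 4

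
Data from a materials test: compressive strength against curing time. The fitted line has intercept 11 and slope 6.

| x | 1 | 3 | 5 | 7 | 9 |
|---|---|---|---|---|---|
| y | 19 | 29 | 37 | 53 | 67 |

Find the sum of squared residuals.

x=1: ŷ = 11 + 6·1 = 17; e = 19 − 17 = 2
x=3: ŷ = 11 + 6·3 = 29; e = 29 − 29 = 0
x=5: ŷ = 11 + 6·5 = 41; e = 37 − 41 = -4
x=7: ŷ = 11 + 6·7 = 53; e = 53 − 53 = 0
x=9: ŷ = 11 + 6·9 = 65; e = 67 − 65 = 2
SSE = 4 + 0 + 16 + 0 + 4 = 24

SSE = 24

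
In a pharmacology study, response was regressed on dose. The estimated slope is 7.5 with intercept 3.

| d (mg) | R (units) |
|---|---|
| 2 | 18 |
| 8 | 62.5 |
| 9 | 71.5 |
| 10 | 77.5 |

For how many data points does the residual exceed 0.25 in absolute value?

d=2: R̂ = 3 + 7.5·2 = 18; e = 18 − 18 = 0
d=8: R̂ = 3 + 7.5·8 = 63; e = 62.5 − 63 = -0.5
d=9: R̂ = 3 + 7.5·9 = 70.5; e = 71.5 − 70.5 = 1
d=10: R̂ = 3 + 7.5·10 = 78; e = 77.5 − 78 = -0.5
|e| > 0.25: d=8 (|e|=0.5), d=9 (|e|=1), d=10 (|e|=0.5) → 3

3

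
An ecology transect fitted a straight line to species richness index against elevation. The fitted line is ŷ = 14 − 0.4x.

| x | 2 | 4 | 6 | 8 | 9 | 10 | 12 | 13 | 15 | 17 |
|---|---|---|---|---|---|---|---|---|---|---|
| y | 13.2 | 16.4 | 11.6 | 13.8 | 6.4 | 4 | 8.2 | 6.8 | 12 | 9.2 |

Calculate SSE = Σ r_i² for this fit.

x=2: ŷ = 14 − 0.4·2 = 13.2; r = 13.2 − 13.2 = 0
x=4: ŷ = 14 − 0.4·4 = 12.4; r = 16.4 − 12.4 = 4
x=6: ŷ = 14 − 0.4·6 = 11.6; r = 11.6 − 11.6 = 0
x=8: ŷ = 14 − 0.4·8 = 10.8; r = 13.8 − 10.8 = 3
x=9: ŷ = 14 − 0.4·9 = 10.4; r = 6.4 − 10.4 = -4
x=10: ŷ = 14 − 0.4·10 = 10; r = 4 − 10 = -6
x=12: ŷ = 14 − 0.4·12 = 9.2; r = 8.2 − 9.2 = -1
x=13: ŷ = 14 − 0.4·13 = 8.8; r = 6.8 − 8.8 = -2
x=15: ŷ = 14 − 0.4·15 = 8; r = 12 − 8 = 4
x=17: ŷ = 14 − 0.4·17 = 7.2; r = 9.2 − 7.2 = 2
SSE = 0 + 16 + 0 + 9 + 16 + 36 + 1 + 4 + 16 + 4 = 102

SSE = 102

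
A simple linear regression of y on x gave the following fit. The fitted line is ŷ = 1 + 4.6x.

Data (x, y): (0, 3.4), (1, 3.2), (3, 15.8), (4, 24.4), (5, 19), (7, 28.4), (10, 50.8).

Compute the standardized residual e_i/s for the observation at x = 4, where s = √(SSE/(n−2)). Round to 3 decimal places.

x=0: ŷ = 1 + 4.6·0 = 1; e = 3.4 − 1 = 2.4
x=1: ŷ = 1 + 4.6·1 = 5.6; e = 3.2 − 5.6 = -2.4
x=3: ŷ = 1 + 4.6·3 = 14.8; e = 15.8 − 14.8 = 1
x=4: ŷ = 1 + 4.6·4 = 19.4; e = 24.4 − 19.4 = 5
x=5: ŷ = 1 + 4.6·5 = 24; e = 19 − 24 = -5
x=7: ŷ = 1 + 4.6·7 = 33.2; e = 28.4 − 33.2 = -4.8
x=10: ŷ = 1 + 4.6·10 = 47; e = 50.8 − 47 = 3.8
SSE = 5.76 + 5.76 + 1 + 25 + 25 + 23.04 + 14.44 = 100
s = √(100/5) = 4.47214
e/s = 5 / 4.47214 = 1.118

1.118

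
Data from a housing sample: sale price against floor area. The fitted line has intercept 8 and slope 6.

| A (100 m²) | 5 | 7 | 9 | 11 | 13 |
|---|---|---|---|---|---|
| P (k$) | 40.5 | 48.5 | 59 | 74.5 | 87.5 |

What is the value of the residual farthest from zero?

A=5: P̂ = 8 + 6·5 = 38; r = 40.5 − 38 = 2.5
A=7: P̂ = 8 + 6·7 = 50; r = 48.5 − 50 = -1.5
A=9: P̂ = 8 + 6·9 = 62; r = 59 − 62 = -3
A=11: P̂ = 8 + 6·11 = 74; r = 74.5 − 74 = 0.5
A=13: P̂ = 8 + 6·13 = 86; r = 87.5 − 86 = 1.5
Largest |r| is 3 at A = 9, residual -3.

r = -3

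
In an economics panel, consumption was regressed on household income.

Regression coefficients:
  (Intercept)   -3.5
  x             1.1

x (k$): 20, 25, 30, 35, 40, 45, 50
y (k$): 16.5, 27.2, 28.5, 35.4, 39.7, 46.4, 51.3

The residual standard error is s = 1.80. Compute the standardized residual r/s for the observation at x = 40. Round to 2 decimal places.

ŷ = -3.5 + 1.1·40 = 40.5
r = 39.7 − 40.5 = -0.8
r/s = -0.8 / 1.80 = -0.44

-0.44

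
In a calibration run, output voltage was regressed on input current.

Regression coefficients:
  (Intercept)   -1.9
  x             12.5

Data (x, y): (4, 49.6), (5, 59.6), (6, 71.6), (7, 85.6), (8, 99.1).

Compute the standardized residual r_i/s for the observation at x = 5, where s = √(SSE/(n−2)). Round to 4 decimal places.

-0.6794

x=4: ŷ = -1.9 + 12.5·4 = 48.1; r = 49.6 − 48.1 = 1.5
x=5: ŷ = -1.9 + 12.5·5 = 60.6; r = 59.6 − 60.6 = -1
x=6: ŷ = -1.9 + 12.5·6 = 73.1; r = 71.6 − 73.1 = -1.5
x=7: ŷ = -1.9 + 12.5·7 = 85.6; r = 85.6 − 85.6 = 0
x=8: ŷ = -1.9 + 12.5·8 = 98.1; r = 99.1 − 98.1 = 1
SSE = 2.25 + 1 + 2.25 + 0 + 1 = 6.5
s = √(6.5/3) = 1.47196
r/s = -1 / 1.47196 = -0.6794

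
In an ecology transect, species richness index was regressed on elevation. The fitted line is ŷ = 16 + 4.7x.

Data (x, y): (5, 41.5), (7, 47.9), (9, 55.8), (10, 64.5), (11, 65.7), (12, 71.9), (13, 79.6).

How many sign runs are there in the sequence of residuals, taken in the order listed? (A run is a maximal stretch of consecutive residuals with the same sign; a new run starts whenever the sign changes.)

5 runs

x=5: ŷ = 16 + 4.7·5 = 39.5; r = 41.5 − 39.5 = 2
x=7: ŷ = 16 + 4.7·7 = 48.9; r = 47.9 − 48.9 = -1
x=9: ŷ = 16 + 4.7·9 = 58.3; r = 55.8 − 58.3 = -2.5
x=10: ŷ = 16 + 4.7·10 = 63; r = 64.5 − 63 = 1.5
x=11: ŷ = 16 + 4.7·11 = 67.7; r = 65.7 − 67.7 = -2
x=12: ŷ = 16 + 4.7·12 = 72.4; r = 71.9 − 72.4 = -0.5
x=13: ŷ = 16 + 4.7·13 = 77.1; r = 79.6 − 77.1 = 2.5
Signs: + − − + − − +
Runs: +×1, −×2, +×1, −×2, +×1 → 5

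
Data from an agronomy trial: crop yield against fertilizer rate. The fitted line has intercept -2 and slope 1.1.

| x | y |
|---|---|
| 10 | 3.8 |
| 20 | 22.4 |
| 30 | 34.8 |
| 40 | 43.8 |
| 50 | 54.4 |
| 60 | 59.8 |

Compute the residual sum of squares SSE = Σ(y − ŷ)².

x=10: ŷ = -2 + 1.1·10 = 9; e = 3.8 − 9 = -5.2
x=20: ŷ = -2 + 1.1·20 = 20; e = 22.4 − 20 = 2.4
x=30: ŷ = -2 + 1.1·30 = 31; e = 34.8 − 31 = 3.8
x=40: ŷ = -2 + 1.1·40 = 42; e = 43.8 − 42 = 1.8
x=50: ŷ = -2 + 1.1·50 = 53; e = 54.4 − 53 = 1.4
x=60: ŷ = -2 + 1.1·60 = 64; e = 59.8 − 64 = -4.2
SSE = 27.04 + 5.76 + 14.44 + 3.24 + 1.96 + 17.64 = 70.08

SSE = 70.08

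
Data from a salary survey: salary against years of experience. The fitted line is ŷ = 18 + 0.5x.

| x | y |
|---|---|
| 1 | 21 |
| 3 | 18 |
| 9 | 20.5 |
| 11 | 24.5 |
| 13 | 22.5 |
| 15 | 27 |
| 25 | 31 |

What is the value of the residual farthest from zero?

x=1: ŷ = 18 + 0.5·1 = 18.5; e = 21 − 18.5 = 2.5
x=3: ŷ = 18 + 0.5·3 = 19.5; e = 18 − 19.5 = -1.5
x=9: ŷ = 18 + 0.5·9 = 22.5; e = 20.5 − 22.5 = -2
x=11: ŷ = 18 + 0.5·11 = 23.5; e = 24.5 − 23.5 = 1
x=13: ŷ = 18 + 0.5·13 = 24.5; e = 22.5 − 24.5 = -2
x=15: ŷ = 18 + 0.5·15 = 25.5; e = 27 − 25.5 = 1.5
x=25: ŷ = 18 + 0.5·25 = 30.5; e = 31 − 30.5 = 0.5
Largest |e| is 2.5 at x = 1, residual 2.5.

e = 2.5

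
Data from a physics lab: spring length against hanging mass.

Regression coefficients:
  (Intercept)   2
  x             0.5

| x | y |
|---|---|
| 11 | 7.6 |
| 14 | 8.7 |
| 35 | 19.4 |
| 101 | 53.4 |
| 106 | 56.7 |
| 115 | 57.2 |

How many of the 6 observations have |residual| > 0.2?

4

x=11: ŷ = 2 + 0.5·11 = 7.5; e = 7.6 − 7.5 = 0.1
x=14: ŷ = 2 + 0.5·14 = 9; e = 8.7 − 9 = -0.3
x=35: ŷ = 2 + 0.5·35 = 19.5; e = 19.4 − 19.5 = -0.1
x=101: ŷ = 2 + 0.5·101 = 52.5; e = 53.4 − 52.5 = 0.9
x=106: ŷ = 2 + 0.5·106 = 55; e = 56.7 − 55 = 1.7
x=115: ŷ = 2 + 0.5·115 = 59.5; e = 57.2 − 59.5 = -2.3
|e| > 0.2: x=14 (|e|=0.3), x=101 (|e|=0.9), x=106 (|e|=1.7), x=115 (|e|=2.3) → 4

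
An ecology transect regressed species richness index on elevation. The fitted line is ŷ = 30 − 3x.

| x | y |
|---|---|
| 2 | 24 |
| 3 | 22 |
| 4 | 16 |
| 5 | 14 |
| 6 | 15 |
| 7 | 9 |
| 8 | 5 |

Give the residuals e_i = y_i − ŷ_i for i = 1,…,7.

0, 1, -2, -1, 3, 0, -1

x=2: ŷ = 30 − 3·2 = 24; e = 24 − 24 = 0
x=3: ŷ = 30 − 3·3 = 21; e = 22 − 21 = 1
x=4: ŷ = 30 − 3·4 = 18; e = 16 − 18 = -2
x=5: ŷ = 30 − 3·5 = 15; e = 14 − 15 = -1
x=6: ŷ = 30 − 3·6 = 12; e = 15 − 12 = 3
x=7: ŷ = 30 − 3·7 = 9; e = 9 − 9 = 0
x=8: ŷ = 30 − 3·8 = 6; e = 5 − 6 = -1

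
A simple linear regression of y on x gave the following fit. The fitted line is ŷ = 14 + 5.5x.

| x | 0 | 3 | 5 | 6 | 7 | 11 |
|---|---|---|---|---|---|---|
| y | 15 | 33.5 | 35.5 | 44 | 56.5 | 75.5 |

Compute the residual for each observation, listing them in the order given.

x=0: ŷ = 14 + 5.5·0 = 14; r = 15 − 14 = 1
x=3: ŷ = 14 + 5.5·3 = 30.5; r = 33.5 − 30.5 = 3
x=5: ŷ = 14 + 5.5·5 = 41.5; r = 35.5 − 41.5 = -6
x=6: ŷ = 14 + 5.5·6 = 47; r = 44 − 47 = -3
x=7: ŷ = 14 + 5.5·7 = 52.5; r = 56.5 − 52.5 = 4
x=11: ŷ = 14 + 5.5·11 = 74.5; r = 75.5 − 74.5 = 1

1, 3, -6, -3, 4, 1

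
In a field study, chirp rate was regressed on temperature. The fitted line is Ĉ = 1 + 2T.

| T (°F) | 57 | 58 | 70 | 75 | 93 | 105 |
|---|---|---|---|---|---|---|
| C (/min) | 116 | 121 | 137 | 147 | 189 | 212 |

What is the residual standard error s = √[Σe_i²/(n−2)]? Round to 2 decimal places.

T=57: Ĉ = 1 + 2·57 = 115; e = 116 − 115 = 1
T=58: Ĉ = 1 + 2·58 = 117; e = 121 − 117 = 4
T=70: Ĉ = 1 + 2·70 = 141; e = 137 − 141 = -4
T=75: Ĉ = 1 + 2·75 = 151; e = 147 − 151 = -4
T=93: Ĉ = 1 + 2·93 = 187; e = 189 − 187 = 2
T=105: Ĉ = 1 + 2·105 = 211; e = 212 − 211 = 1
SSE = 1 + 16 + 16 + 16 + 4 + 1 = 54
s = √(54/4) = √13.5 ≈ 3.67

s = 3.67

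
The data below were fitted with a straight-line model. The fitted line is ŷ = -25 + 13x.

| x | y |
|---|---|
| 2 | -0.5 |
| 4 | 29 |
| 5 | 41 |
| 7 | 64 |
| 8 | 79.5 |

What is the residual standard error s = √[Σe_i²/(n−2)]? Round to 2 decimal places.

s = 1.96

x=2: ŷ = -25 + 13·2 = 1; e = -0.5 − 1 = -1.5
x=4: ŷ = -25 + 13·4 = 27; e = 29 − 27 = 2
x=5: ŷ = -25 + 13·5 = 40; e = 41 − 40 = 1
x=7: ŷ = -25 + 13·7 = 66; e = 64 − 66 = -2
x=8: ŷ = -25 + 13·8 = 79; e = 79.5 − 79 = 0.5
SSE = 2.25 + 4 + 1 + 4 + 0.25 = 11.5
s = √(11.5/3) = √3.83333 ≈ 1.96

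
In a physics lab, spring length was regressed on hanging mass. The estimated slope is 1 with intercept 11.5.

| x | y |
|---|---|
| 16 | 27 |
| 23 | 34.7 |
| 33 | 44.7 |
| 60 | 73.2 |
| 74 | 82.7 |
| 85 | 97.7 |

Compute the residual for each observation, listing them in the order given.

-0.5, 0.2, 0.2, 1.7, -2.8, 1.2

x=16: ŷ = 11.5 + 16 = 27.5; r = 27 − 27.5 = -0.5
x=23: ŷ = 11.5 + 23 = 34.5; r = 34.7 − 34.5 = 0.2
x=33: ŷ = 11.5 + 33 = 44.5; r = 44.7 − 44.5 = 0.2
x=60: ŷ = 11.5 + 60 = 71.5; r = 73.2 − 71.5 = 1.7
x=74: ŷ = 11.5 + 74 = 85.5; r = 82.7 − 85.5 = -2.8
x=85: ŷ = 11.5 + 85 = 96.5; r = 97.7 − 96.5 = 1.2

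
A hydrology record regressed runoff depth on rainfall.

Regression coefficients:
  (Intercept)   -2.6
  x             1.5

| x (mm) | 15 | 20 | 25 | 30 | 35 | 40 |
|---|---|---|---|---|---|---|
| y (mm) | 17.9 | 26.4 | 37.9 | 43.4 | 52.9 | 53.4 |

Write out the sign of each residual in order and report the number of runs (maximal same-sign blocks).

x=15: ŷ = -2.6 + 1.5·15 = 19.9; r = 17.9 − 19.9 = -2
x=20: ŷ = -2.6 + 1.5·20 = 27.4; r = 26.4 − 27.4 = -1
x=25: ŷ = -2.6 + 1.5·25 = 34.9; r = 37.9 − 34.9 = 3
x=30: ŷ = -2.6 + 1.5·30 = 42.4; r = 43.4 − 42.4 = 1
x=35: ŷ = -2.6 + 1.5·35 = 49.9; r = 52.9 − 49.9 = 3
x=40: ŷ = -2.6 + 1.5·40 = 57.4; r = 53.4 − 57.4 = -4
Signs: − − + + + −
Runs: −×2, +×3, −×1 → 3

3 runs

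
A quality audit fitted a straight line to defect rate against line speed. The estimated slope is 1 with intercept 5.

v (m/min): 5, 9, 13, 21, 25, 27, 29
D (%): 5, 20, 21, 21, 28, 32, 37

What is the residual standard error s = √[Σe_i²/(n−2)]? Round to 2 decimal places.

v=5: D̂ = 5 + 5 = 10; e = 5 − 10 = -5
v=9: D̂ = 5 + 9 = 14; e = 20 − 14 = 6
v=13: D̂ = 5 + 13 = 18; e = 21 − 18 = 3
v=21: D̂ = 5 + 21 = 26; e = 21 − 26 = -5
v=25: D̂ = 5 + 25 = 30; e = 28 − 30 = -2
v=27: D̂ = 5 + 27 = 32; e = 32 − 32 = 0
v=29: D̂ = 5 + 29 = 34; e = 37 − 34 = 3
SSE = 25 + 36 + 9 + 25 + 4 + 0 + 9 = 108
s = √(108/5) = √21.6 ≈ 4.65

s = 4.65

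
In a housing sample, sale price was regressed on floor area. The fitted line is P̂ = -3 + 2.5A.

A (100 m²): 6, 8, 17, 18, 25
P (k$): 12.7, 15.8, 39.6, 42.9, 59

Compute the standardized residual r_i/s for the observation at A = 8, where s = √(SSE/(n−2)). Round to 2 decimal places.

-1.20

A=6: P̂ = -3 + 2.5·6 = 12; r = 12.7 − 12 = 0.7
A=8: P̂ = -3 + 2.5·8 = 17; r = 15.8 − 17 = -1.2
A=17: P̂ = -3 + 2.5·17 = 39.5; r = 39.6 − 39.5 = 0.1
A=18: P̂ = -3 + 2.5·18 = 42; r = 42.9 − 42 = 0.9
A=25: P̂ = -3 + 2.5·25 = 59.5; r = 59 − 59.5 = -0.5
SSE = 0.49 + 1.44 + 0.01 + 0.81 + 0.25 = 3
s = √(3/3) = 1
r/s = -1.2 / 1 = -1.20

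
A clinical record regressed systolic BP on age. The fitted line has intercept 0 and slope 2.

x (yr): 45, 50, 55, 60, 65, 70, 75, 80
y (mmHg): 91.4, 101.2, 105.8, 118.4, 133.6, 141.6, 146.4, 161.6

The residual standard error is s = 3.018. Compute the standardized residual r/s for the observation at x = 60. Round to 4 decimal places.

ŷ = 2·60 = 120
r = 118.4 − 120 = -1.6
r/s = -1.6 / 3.018 = -0.5302

-0.5302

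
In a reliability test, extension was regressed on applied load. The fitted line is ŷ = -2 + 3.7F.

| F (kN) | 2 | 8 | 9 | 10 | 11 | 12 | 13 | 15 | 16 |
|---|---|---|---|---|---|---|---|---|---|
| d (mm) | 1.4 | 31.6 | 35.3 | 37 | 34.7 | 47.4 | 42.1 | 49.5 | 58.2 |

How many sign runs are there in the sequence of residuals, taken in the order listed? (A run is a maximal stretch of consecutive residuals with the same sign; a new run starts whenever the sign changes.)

6 runs

F=2: ŷ = -2 + 3.7·2 = 5.4; e = 1.4 − 5.4 = -4
F=8: ŷ = -2 + 3.7·8 = 27.6; e = 31.6 − 27.6 = 4
F=9: ŷ = -2 + 3.7·9 = 31.3; e = 35.3 − 31.3 = 4
F=10: ŷ = -2 + 3.7·10 = 35; e = 37 − 35 = 2
F=11: ŷ = -2 + 3.7·11 = 38.7; e = 34.7 − 38.7 = -4
F=12: ŷ = -2 + 3.7·12 = 42.4; e = 47.4 − 42.4 = 5
F=13: ŷ = -2 + 3.7·13 = 46.1; e = 42.1 − 46.1 = -4
F=15: ŷ = -2 + 3.7·15 = 53.5; e = 49.5 − 53.5 = -4
F=16: ŷ = -2 + 3.7·16 = 57.2; e = 58.2 − 57.2 = 1
Signs: − + + + − + − − +
Runs: −×1, +×3, −×1, +×1, −×2, +×1 → 6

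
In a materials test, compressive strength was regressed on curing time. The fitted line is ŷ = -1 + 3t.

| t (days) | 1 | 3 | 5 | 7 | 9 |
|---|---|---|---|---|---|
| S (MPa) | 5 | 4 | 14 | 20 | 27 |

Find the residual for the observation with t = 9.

ŷ = -1 + 3·9 = 26
r = 27 − 26 = 1

r = 1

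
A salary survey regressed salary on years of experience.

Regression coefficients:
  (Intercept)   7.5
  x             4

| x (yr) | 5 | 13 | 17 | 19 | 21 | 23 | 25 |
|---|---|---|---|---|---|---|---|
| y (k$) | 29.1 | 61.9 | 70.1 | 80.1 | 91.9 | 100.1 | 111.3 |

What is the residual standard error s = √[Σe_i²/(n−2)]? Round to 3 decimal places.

s = 3.578

x=5: ŷ = 7.5 + 4·5 = 27.5; e = 29.1 − 27.5 = 1.6
x=13: ŷ = 7.5 + 4·13 = 59.5; e = 61.9 − 59.5 = 2.4
x=17: ŷ = 7.5 + 4·17 = 75.5; e = 70.1 − 75.5 = -5.4
x=19: ŷ = 7.5 + 4·19 = 83.5; e = 80.1 − 83.5 = -3.4
x=21: ŷ = 7.5 + 4·21 = 91.5; e = 91.9 − 91.5 = 0.4
x=23: ŷ = 7.5 + 4·23 = 99.5; e = 100.1 − 99.5 = 0.6
x=25: ŷ = 7.5 + 4·25 = 107.5; e = 111.3 − 107.5 = 3.8
SSE = 2.56 + 5.76 + 29.16 + 11.56 + 0.16 + 0.36 + 14.44 = 64
s = √(64/5) = √12.8 ≈ 3.578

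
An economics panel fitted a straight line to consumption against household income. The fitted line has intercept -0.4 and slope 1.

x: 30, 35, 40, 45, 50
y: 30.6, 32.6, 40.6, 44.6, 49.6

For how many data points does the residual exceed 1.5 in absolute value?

1

x=30: ŷ = -0.4 + 30 = 29.6; e = 30.6 − 29.6 = 1
x=35: ŷ = -0.4 + 35 = 34.6; e = 32.6 − 34.6 = -2
x=40: ŷ = -0.4 + 40 = 39.6; e = 40.6 − 39.6 = 1
x=45: ŷ = -0.4 + 45 = 44.6; e = 44.6 − 44.6 = 0
x=50: ŷ = -0.4 + 50 = 49.6; e = 49.6 − 49.6 = 0
|e| > 1.5: x=35 (|e|=2) → 1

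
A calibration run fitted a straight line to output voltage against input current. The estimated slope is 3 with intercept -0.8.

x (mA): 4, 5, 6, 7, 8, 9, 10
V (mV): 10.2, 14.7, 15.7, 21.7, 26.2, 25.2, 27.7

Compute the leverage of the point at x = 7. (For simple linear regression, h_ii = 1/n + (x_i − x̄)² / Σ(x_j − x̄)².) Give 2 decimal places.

h = 0.14

x̄ = (4 + 5 + 6 + 7 + 8 + 9 + 10)/7 = 7
Σ(x − x̄)² = 9 + 4 + 1 + 0 + 1 + 4 + 9 = 28
h = 1/7 + (0)²/28 = 0.142857 + 0 = 0.14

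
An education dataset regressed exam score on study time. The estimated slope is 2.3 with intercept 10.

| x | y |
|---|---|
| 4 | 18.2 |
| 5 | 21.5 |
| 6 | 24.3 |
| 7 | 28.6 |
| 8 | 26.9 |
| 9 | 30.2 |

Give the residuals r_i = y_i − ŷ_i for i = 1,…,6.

x=4: ŷ = 10 + 2.3·4 = 19.2; r = 18.2 − 19.2 = -1
x=5: ŷ = 10 + 2.3·5 = 21.5; r = 21.5 − 21.5 = 0
x=6: ŷ = 10 + 2.3·6 = 23.8; r = 24.3 − 23.8 = 0.5
x=7: ŷ = 10 + 2.3·7 = 26.1; r = 28.6 − 26.1 = 2.5
x=8: ŷ = 10 + 2.3·8 = 28.4; r = 26.9 − 28.4 = -1.5
x=9: ŷ = 10 + 2.3·9 = 30.7; r = 30.2 − 30.7 = -0.5

-1, 0, 0.5, 2.5, -1.5, -0.5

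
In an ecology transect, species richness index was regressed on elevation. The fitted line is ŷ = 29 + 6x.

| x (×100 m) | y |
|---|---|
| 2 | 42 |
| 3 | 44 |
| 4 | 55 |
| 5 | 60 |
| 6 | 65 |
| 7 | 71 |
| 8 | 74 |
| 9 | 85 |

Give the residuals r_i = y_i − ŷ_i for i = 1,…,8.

x=2: ŷ = 29 + 6·2 = 41; r = 42 − 41 = 1
x=3: ŷ = 29 + 6·3 = 47; r = 44 − 47 = -3
x=4: ŷ = 29 + 6·4 = 53; r = 55 − 53 = 2
x=5: ŷ = 29 + 6·5 = 59; r = 60 − 59 = 1
x=6: ŷ = 29 + 6·6 = 65; r = 65 − 65 = 0
x=7: ŷ = 29 + 6·7 = 71; r = 71 − 71 = 0
x=8: ŷ = 29 + 6·8 = 77; r = 74 − 77 = -3
x=9: ŷ = 29 + 6·9 = 83; r = 85 − 83 = 2

1, -3, 2, 1, 0, 0, -3, 2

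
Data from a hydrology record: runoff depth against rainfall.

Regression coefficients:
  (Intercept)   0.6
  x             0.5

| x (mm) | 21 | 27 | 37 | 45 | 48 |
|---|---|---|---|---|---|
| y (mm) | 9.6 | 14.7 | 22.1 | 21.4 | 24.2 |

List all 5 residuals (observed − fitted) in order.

-1.5, 0.6, 3, -1.7, -0.4

x=21: ŷ = 0.6 + 0.5·21 = 11.1; e = 9.6 − 11.1 = -1.5
x=27: ŷ = 0.6 + 0.5·27 = 14.1; e = 14.7 − 14.1 = 0.6
x=37: ŷ = 0.6 + 0.5·37 = 19.1; e = 22.1 − 19.1 = 3
x=45: ŷ = 0.6 + 0.5·45 = 23.1; e = 21.4 − 23.1 = -1.7
x=48: ŷ = 0.6 + 0.5·48 = 24.6; e = 24.2 − 24.6 = -0.4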